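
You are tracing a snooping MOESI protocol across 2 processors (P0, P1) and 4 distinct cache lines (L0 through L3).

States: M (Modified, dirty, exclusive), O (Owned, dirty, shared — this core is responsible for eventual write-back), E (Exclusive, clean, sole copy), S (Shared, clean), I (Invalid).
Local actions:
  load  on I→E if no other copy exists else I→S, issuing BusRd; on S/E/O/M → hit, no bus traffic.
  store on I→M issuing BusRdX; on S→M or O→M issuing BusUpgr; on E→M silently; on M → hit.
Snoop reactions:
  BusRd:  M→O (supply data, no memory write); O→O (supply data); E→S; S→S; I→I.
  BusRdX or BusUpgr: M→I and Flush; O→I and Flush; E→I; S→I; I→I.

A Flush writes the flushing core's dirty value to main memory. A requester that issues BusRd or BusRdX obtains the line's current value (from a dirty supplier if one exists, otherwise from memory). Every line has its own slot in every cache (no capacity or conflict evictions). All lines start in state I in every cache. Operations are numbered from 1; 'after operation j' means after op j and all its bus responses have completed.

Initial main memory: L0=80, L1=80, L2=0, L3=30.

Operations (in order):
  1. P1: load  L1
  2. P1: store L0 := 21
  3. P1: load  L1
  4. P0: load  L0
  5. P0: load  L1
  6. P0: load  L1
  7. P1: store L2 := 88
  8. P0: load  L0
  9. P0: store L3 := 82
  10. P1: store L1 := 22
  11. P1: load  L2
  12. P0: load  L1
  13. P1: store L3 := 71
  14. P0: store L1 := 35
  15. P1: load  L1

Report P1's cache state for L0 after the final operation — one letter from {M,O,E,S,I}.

  op1 P1: load  L1 → I/E on L1; bus BusRd; mem=80
  op2 P1: store L0 := 21 → I/M on L0; bus BusRdX; mem=80
  op3 P1: load  L1 → I/E on L1; bus (none); mem=80
  op4 P0: load  L0 → S/O on L0; bus BusRd; mem=80
  op5 P0: load  L1 → S/S on L1; bus BusRd; mem=80
  op6 P0: load  L1 → S/S on L1; bus (none); mem=80
  op7 P1: store L2 := 88 → I/M on L2; bus BusRdX; mem=0
  op8 P0: load  L0 → S/O on L0; bus (none); mem=80
  op9 P0: store L3 := 82 → M/I on L3; bus BusRdX; mem=30
  op10 P1: store L1 := 22 → I/M on L1; bus BusUpgr; mem=80
  op11 P1: load  L2 → I/M on L2; bus (none); mem=0
  op12 P0: load  L1 → S/O on L1; bus BusRd; mem=80
  op13 P1: store L3 := 71 → I/M on L3; bus BusRdX Flush; mem=82
  op14 P0: store L1 := 35 → M/I on L1; bus BusUpgr Flush; mem=22
  op15 P1: load  L1 → O/S on L1; bus BusRd; mem=22

state = O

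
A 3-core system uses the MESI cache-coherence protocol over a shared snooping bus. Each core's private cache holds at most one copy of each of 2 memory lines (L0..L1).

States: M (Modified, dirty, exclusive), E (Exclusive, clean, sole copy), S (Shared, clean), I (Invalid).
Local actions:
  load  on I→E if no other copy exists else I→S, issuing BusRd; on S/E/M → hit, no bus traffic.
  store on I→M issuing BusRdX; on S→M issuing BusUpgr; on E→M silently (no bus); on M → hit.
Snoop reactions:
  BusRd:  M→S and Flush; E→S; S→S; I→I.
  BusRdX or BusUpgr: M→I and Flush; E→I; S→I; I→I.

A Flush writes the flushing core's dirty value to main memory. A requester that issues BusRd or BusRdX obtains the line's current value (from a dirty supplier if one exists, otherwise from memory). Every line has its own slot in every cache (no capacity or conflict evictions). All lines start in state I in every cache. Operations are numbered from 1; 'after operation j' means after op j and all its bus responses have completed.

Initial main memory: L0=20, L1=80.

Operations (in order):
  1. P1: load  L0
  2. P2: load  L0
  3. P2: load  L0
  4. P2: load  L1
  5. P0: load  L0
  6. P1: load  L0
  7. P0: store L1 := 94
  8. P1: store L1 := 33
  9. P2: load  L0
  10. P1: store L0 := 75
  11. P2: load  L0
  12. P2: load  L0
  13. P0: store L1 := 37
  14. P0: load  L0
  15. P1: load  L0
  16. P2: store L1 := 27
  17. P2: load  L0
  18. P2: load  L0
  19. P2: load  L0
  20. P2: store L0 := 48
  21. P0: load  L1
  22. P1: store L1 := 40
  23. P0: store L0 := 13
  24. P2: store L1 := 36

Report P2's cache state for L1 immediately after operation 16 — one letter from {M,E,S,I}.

  op1 P1: load  L0 → I/E/I on L0; bus BusRd; mem=20
  op2 P2: load  L0 → I/S/S on L0; bus BusRd; mem=20
  op3 P2: load  L0 → I/S/S on L0; bus (none); mem=20
  op4 P2: load  L1 → I/I/E on L1; bus BusRd; mem=80
  op5 P0: load  L0 → S/S/S on L0; bus BusRd; mem=20
  op6 P1: load  L0 → S/S/S on L0; bus (none); mem=20
  op7 P0: store L1 := 94 → M/I/I on L1; bus BusRdX; mem=80
  op8 P1: store L1 := 33 → I/M/I on L1; bus BusRdX Flush; mem=94
  op9 P2: load  L0 → S/S/S on L0; bus (none); mem=20
  op10 P1: store L0 := 75 → I/M/I on L0; bus BusUpgr; mem=20
  op11 P2: load  L0 → I/S/S on L0; bus BusRd Flush; mem=75
  op12 P2: load  L0 → I/S/S on L0; bus (none); mem=75
  op13 P0: store L1 := 37 → M/I/I on L1; bus BusRdX Flush; mem=33
  op14 P0: load  L0 → S/S/S on L0; bus BusRd; mem=75
  op15 P1: load  L0 → S/S/S on L0; bus (none); mem=75
  op16 P2: store L1 := 27 → I/I/M on L1; bus BusRdX Flush; mem=37
  op17 P2: load  L0 → S/S/S on L0; bus (none); mem=75
  op18 P2: load  L0 → S/S/S on L0; bus (none); mem=75
  op19 P2: load  L0 → S/S/S on L0; bus (none); mem=75
  op20 P2: store L0 := 48 → I/I/M on L0; bus BusUpgr; mem=75
  op21 P0: load  L1 → S/I/S on L1; bus BusRd Flush; mem=27
  op22 P1: store L1 := 40 → I/M/I on L1; bus BusRdX; mem=27
  op23 P0: store L0 := 13 → M/I/I on L0; bus BusRdX Flush; mem=48
  op24 P2: store L1 := 36 → I/I/M on L1; bus BusRdX Flush; mem=40

state = M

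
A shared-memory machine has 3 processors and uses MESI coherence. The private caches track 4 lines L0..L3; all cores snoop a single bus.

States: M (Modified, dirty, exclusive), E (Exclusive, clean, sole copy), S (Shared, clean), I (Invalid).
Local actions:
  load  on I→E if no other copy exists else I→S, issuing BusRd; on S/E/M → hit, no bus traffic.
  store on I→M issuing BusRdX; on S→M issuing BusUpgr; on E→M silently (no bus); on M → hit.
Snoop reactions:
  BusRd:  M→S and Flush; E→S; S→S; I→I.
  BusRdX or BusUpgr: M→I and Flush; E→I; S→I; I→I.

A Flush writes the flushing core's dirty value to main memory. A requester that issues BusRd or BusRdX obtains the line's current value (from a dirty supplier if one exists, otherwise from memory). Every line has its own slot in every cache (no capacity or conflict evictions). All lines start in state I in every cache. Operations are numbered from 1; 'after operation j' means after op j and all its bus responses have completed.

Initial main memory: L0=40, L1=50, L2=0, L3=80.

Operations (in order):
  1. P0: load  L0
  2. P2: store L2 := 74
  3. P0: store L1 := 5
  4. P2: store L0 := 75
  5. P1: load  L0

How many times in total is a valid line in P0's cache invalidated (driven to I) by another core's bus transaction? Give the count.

invalidations = 1

1. P0: load  L0  bus=[BusRd]  L0: P0=E P1=I P2=I  mem[L0]=40
2. P2: store L2 := 74  bus=[BusRdX]  L2: P0=I P1=I P2=M  mem[L2]=0
3. P0: store L1 := 5  bus=[BusRdX]  L1: P0=M P1=I P2=I  mem[L1]=50
4. P2: store L0 := 75  bus=[BusRdX]  L0: P0=I P1=I P2=M  mem[L0]=40
5. P1: load  L0  bus=[BusRd,Flush]  L0: P0=I P1=S P2=S  mem[L0]=75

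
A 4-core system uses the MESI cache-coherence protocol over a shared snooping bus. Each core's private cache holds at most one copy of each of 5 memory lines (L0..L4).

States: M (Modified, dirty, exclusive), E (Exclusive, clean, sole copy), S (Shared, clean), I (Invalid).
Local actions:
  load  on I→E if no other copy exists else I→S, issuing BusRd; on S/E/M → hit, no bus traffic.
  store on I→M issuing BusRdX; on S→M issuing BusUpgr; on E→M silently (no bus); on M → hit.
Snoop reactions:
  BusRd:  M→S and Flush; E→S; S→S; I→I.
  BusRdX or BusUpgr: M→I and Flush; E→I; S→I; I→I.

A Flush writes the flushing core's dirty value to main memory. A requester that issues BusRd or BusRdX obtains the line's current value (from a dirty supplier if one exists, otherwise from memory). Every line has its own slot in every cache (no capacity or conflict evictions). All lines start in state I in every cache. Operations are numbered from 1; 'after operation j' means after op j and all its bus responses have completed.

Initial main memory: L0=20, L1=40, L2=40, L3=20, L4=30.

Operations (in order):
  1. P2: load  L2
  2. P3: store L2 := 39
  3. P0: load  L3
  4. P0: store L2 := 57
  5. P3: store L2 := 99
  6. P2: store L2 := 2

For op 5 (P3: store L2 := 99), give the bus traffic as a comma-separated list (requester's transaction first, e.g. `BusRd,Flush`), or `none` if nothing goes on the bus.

1. P2: load  L2  bus=[BusRd]  L2: P0=I P1=I P2=E P3=I  mem[L2]=40
2. P3: store L2 := 39  bus=[BusRdX]  L2: P0=I P1=I P2=I P3=M  mem[L2]=40
3. P0: load  L3  bus=[BusRd]  L3: P0=E P1=I P2=I P3=I  mem[L3]=20
4. P0: store L2 := 57  bus=[BusRdX,Flush]  L2: P0=M P1=I P2=I P3=I  mem[L2]=39
5. P3: store L2 := 99  bus=[BusRdX,Flush]  L2: P0=I P1=I P2=I P3=M  mem[L2]=57
6. P2: store L2 := 2  bus=[BusRdX,Flush]  L2: P0=I P1=I P2=M P3=I  mem[L2]=99

bus = BusRdX,Flush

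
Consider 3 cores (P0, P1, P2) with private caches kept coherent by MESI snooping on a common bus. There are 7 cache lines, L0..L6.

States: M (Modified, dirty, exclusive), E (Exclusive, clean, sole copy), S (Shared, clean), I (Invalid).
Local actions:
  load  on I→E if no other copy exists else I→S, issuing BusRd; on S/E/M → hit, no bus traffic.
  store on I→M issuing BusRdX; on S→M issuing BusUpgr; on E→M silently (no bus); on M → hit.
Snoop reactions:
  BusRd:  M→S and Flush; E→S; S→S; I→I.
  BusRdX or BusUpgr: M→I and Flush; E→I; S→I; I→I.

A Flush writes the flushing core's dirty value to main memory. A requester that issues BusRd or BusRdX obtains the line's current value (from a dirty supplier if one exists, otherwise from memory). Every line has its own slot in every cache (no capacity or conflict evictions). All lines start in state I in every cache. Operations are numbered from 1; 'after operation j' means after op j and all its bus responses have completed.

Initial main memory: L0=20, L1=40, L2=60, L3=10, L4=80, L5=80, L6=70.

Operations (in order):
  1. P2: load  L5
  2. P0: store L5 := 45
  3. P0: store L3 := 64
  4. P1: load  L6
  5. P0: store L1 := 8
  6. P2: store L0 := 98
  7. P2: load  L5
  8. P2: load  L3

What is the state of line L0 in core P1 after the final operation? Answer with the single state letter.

[1] P2: load  L5 | P0:I, P1:I, P2:E(80) | bus: BusRd
[2] P0: store L5 := 45 | P0:M(45), P1:I, P2:I | bus: BusRdX
[3] P0: store L3 := 64 | P0:M(64), P1:I, P2:I | bus: BusRdX
[4] P1: load  L6 | P0:I, P1:E(70), P2:I | bus: BusRd
[5] P0: store L1 := 8 | P0:M(8), P1:I, P2:I | bus: BusRdX
[6] P2: store L0 := 98 | P0:I, P1:I, P2:M(98) | bus: BusRdX
[7] P2: load  L5 | P0:S(45), P1:I, P2:S(45) | bus: BusRd,Flush
[8] P2: load  L3 | P0:S(64), P1:I, P2:S(64) | bus: BusRd,Flush

state = I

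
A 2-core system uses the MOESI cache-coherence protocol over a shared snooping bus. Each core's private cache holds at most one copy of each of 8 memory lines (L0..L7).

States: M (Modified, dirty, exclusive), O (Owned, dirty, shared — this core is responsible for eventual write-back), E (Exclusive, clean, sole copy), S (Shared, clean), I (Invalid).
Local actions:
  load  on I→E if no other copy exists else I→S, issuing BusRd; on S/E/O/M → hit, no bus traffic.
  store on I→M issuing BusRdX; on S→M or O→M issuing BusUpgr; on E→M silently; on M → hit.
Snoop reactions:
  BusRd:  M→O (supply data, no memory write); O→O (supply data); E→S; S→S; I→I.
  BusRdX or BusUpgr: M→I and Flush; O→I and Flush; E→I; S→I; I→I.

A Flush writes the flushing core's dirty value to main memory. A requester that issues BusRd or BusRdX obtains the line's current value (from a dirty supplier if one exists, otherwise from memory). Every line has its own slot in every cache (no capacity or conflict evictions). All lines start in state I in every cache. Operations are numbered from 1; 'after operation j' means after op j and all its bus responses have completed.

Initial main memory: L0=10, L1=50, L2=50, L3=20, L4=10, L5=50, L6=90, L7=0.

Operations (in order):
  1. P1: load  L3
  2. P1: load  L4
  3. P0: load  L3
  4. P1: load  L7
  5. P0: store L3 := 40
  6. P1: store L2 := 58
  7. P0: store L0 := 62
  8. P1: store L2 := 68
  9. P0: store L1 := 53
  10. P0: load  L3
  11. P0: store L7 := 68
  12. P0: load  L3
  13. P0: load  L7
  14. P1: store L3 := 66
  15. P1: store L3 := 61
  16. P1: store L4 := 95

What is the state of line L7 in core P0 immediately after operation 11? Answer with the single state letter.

state = M

[1] P1: load  L3 | P0:I, P1:E(20) | bus: BusRd
[2] P1: load  L4 | P0:I, P1:E(10) | bus: BusRd
[3] P0: load  L3 | P0:S(20), P1:S(20) | bus: BusRd
[4] P1: load  L7 | P0:I, P1:E(0) | bus: BusRd
[5] P0: store L3 := 40 | P0:M(40), P1:I | bus: BusUpgr
[6] P1: store L2 := 58 | P0:I, P1:M(58) | bus: BusRdX
[7] P0: store L0 := 62 | P0:M(62), P1:I | bus: BusRdX
[8] P1: store L2 := 68 | P0:I, P1:M(68) | bus: none
[9] P0: store L1 := 53 | P0:M(53), P1:I | bus: BusRdX
[10] P0: load  L3 | P0:M(40), P1:I | bus: none
[11] P0: store L7 := 68 | P0:M(68), P1:I | bus: BusRdX
[12] P0: load  L3 | P0:M(40), P1:I | bus: none
[13] P0: load  L7 | P0:M(68), P1:I | bus: none
[14] P1: store L3 := 66 | P0:I, P1:M(66) | bus: BusRdX,Flush
[15] P1: store L3 := 61 | P0:I, P1:M(61) | bus: none
[16] P1: store L4 := 95 | P0:I, P1:M(95) | bus: none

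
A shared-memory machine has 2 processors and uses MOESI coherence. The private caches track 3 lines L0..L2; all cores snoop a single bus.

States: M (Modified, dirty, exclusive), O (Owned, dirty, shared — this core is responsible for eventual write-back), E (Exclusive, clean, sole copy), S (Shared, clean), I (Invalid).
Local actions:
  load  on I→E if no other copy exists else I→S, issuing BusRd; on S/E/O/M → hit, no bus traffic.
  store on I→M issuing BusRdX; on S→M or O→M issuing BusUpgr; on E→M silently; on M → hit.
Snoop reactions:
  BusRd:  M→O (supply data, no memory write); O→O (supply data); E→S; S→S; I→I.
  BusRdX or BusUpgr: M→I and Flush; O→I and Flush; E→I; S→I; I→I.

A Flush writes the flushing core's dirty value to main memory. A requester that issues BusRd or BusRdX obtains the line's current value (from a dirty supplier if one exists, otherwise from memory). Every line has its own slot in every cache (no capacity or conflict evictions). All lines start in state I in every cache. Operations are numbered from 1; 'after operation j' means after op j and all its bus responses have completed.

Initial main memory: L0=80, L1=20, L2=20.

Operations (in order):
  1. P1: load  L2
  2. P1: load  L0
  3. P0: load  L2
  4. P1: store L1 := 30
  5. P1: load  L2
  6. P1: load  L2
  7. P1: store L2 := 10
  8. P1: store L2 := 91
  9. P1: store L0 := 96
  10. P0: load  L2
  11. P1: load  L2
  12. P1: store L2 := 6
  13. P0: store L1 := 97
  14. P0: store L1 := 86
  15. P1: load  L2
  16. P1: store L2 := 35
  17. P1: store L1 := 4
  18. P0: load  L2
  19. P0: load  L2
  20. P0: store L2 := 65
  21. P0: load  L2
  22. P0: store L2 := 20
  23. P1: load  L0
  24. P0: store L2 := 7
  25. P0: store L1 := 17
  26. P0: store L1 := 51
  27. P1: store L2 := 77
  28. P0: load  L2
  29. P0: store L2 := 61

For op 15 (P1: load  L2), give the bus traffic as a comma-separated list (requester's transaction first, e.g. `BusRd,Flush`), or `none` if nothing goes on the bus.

bus = none

[1] P1: load  L2 | P0:I, P1:E(20) | bus: BusRd
[2] P1: load  L0 | P0:I, P1:E(80) | bus: BusRd
[3] P0: load  L2 | P0:S(20), P1:S(20) | bus: BusRd
[4] P1: store L1 := 30 | P0:I, P1:M(30) | bus: BusRdX
[5] P1: load  L2 | P0:S(20), P1:S(20) | bus: none
[6] P1: load  L2 | P0:S(20), P1:S(20) | bus: none
[7] P1: store L2 := 10 | P0:I, P1:M(10) | bus: BusUpgr
[8] P1: store L2 := 91 | P0:I, P1:M(91) | bus: none
[9] P1: store L0 := 96 | P0:I, P1:M(96) | bus: none
[10] P0: load  L2 | P0:S(91), P1:O(91) | bus: BusRd
[11] P1: load  L2 | P0:S(91), P1:O(91) | bus: none
[12] P1: store L2 := 6 | P0:I, P1:M(6) | bus: BusUpgr
[13] P0: store L1 := 97 | P0:M(97), P1:I | bus: BusRdX,Flush
[14] P0: store L1 := 86 | P0:M(86), P1:I | bus: none
[15] P1: load  L2 | P0:I, P1:M(6) | bus: none
[16] P1: store L2 := 35 | P0:I, P1:M(35) | bus: none
[17] P1: store L1 := 4 | P0:I, P1:M(4) | bus: BusRdX,Flush
[18] P0: load  L2 | P0:S(35), P1:O(35) | bus: BusRd
[19] P0: load  L2 | P0:S(35), P1:O(35) | bus: none
[20] P0: store L2 := 65 | P0:M(65), P1:I | bus: BusUpgr,Flush
[21] P0: load  L2 | P0:M(65), P1:I | bus: none
[22] P0: store L2 := 20 | P0:M(20), P1:I | bus: none
[23] P1: load  L0 | P0:I, P1:M(96) | bus: none
[24] P0: store L2 := 7 | P0:M(7), P1:I | bus: none
[25] P0: store L1 := 17 | P0:M(17), P1:I | bus: BusRdX,Flush
[26] P0: store L1 := 51 | P0:M(51), P1:I | bus: none
[27] P1: store L2 := 77 | P0:I, P1:M(77) | bus: BusRdX,Flush
[28] P0: load  L2 | P0:S(77), P1:O(77) | bus: BusRd
[29] P0: store L2 := 61 | P0:M(61), P1:I | bus: BusUpgr,Flush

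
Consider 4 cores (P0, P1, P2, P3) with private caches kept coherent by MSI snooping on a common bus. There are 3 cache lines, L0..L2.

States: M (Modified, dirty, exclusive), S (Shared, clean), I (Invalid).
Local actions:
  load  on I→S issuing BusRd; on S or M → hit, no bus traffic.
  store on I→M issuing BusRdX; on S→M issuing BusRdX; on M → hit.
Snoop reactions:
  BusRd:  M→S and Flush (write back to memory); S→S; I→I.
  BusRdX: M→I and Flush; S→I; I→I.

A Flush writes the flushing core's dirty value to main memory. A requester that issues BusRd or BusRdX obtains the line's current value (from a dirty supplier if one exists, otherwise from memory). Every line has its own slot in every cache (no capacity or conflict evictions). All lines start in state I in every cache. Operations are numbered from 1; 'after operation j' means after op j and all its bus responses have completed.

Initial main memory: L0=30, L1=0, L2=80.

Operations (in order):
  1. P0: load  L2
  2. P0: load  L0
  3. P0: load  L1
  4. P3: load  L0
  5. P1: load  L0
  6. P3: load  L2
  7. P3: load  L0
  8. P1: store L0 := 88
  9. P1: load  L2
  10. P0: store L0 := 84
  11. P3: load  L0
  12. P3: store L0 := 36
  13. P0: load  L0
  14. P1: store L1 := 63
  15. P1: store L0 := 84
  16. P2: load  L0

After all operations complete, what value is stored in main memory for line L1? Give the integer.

[1] P0: load  L2 | P0:S(80), P1:I, P2:I, P3:I | bus: BusRd
[2] P0: load  L0 | P0:S(30), P1:I, P2:I, P3:I | bus: BusRd
[3] P0: load  L1 | P0:S(0), P1:I, P2:I, P3:I | bus: BusRd
[4] P3: load  L0 | P0:S(30), P1:I, P2:I, P3:S(30) | bus: BusRd
[5] P1: load  L0 | P0:S(30), P1:S(30), P2:I, P3:S(30) | bus: BusRd
[6] P3: load  L2 | P0:S(80), P1:I, P2:I, P3:S(80) | bus: BusRd
[7] P3: load  L0 | P0:S(30), P1:S(30), P2:I, P3:S(30) | bus: none
[8] P1: store L0 := 88 | P0:I, P1:M(88), P2:I, P3:I | bus: BusRdX
[9] P1: load  L2 | P0:S(80), P1:S(80), P2:I, P3:S(80) | bus: BusRd
[10] P0: store L0 := 84 | P0:M(84), P1:I, P2:I, P3:I | bus: BusRdX,Flush
[11] P3: load  L0 | P0:S(84), P1:I, P2:I, P3:S(84) | bus: BusRd,Flush
[12] P3: store L0 := 36 | P0:I, P1:I, P2:I, P3:M(36) | bus: BusRdX
[13] P0: load  L0 | P0:S(36), P1:I, P2:I, P3:S(36) | bus: BusRd,Flush
[14] P1: store L1 := 63 | P0:I, P1:M(63), P2:I, P3:I | bus: BusRdX
[15] P1: store L0 := 84 | P0:I, P1:M(84), P2:I, P3:I | bus: BusRdX
[16] P2: load  L0 | P0:I, P1:S(84), P2:S(84), P3:I | bus: BusRd,Flush

memory[L1] = 0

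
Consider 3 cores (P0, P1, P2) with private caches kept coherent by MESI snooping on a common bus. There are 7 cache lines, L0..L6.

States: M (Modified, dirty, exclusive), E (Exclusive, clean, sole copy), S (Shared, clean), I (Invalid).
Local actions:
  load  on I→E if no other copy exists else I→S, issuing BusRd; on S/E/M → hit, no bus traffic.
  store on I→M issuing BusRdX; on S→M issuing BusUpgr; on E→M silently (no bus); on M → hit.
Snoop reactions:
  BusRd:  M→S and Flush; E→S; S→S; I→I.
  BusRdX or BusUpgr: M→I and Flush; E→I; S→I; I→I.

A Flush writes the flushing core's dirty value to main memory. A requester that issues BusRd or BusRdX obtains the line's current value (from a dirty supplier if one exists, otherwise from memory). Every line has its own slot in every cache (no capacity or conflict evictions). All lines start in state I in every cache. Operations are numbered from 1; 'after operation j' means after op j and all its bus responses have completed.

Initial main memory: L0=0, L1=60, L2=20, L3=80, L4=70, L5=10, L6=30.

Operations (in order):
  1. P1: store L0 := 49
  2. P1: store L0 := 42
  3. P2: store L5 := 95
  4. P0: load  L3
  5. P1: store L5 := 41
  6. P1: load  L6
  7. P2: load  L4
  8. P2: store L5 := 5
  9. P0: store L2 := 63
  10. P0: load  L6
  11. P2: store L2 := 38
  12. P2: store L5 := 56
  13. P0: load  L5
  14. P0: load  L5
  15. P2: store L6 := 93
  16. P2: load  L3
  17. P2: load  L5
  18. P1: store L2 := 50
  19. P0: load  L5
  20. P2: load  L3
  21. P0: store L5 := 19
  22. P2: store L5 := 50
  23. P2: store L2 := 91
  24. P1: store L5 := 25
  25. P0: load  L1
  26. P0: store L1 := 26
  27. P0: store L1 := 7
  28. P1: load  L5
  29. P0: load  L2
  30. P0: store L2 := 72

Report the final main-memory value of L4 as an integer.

memory[L4] = 70

  op1 P1: store L0 := 49 → I/M/I on L0; bus BusRdX; mem=0
  op2 P1: store L0 := 42 → I/M/I on L0; bus (none); mem=0
  op3 P2: store L5 := 95 → I/I/M on L5; bus BusRdX; mem=10
  op4 P0: load  L3 → E/I/I on L3; bus BusRd; mem=80
  op5 P1: store L5 := 41 → I/M/I on L5; bus BusRdX Flush; mem=95
  op6 P1: load  L6 → I/E/I on L6; bus BusRd; mem=30
  op7 P2: load  L4 → I/I/E on L4; bus BusRd; mem=70
  op8 P2: store L5 := 5 → I/I/M on L5; bus BusRdX Flush; mem=41
  op9 P0: store L2 := 63 → M/I/I on L2; bus BusRdX; mem=20
  op10 P0: load  L6 → S/S/I on L6; bus BusRd; mem=30
  op11 P2: store L2 := 38 → I/I/M on L2; bus BusRdX Flush; mem=63
  op12 P2: store L5 := 56 → I/I/M on L5; bus (none); mem=41
  op13 P0: load  L5 → S/I/S on L5; bus BusRd Flush; mem=56
  op14 P0: load  L5 → S/I/S on L5; bus (none); mem=56
  op15 P2: store L6 := 93 → I/I/M on L6; bus BusRdX; mem=30
  op16 P2: load  L3 → S/I/S on L3; bus BusRd; mem=80
  op17 P2: load  L5 → S/I/S on L5; bus (none); mem=56
  op18 P1: store L2 := 50 → I/M/I on L2; bus BusRdX Flush; mem=38
  op19 P0: load  L5 → S/I/S on L5; bus (none); mem=56
  op20 P2: load  L3 → S/I/S on L3; bus (none); mem=80
  op21 P0: store L5 := 19 → M/I/I on L5; bus BusUpgr; mem=56
  op22 P2: store L5 := 50 → I/I/M on L5; bus BusRdX Flush; mem=19
  op23 P2: store L2 := 91 → I/I/M on L2; bus BusRdX Flush; mem=50
  op24 P1: store L5 := 25 → I/M/I on L5; bus BusRdX Flush; mem=50
  op25 P0: load  L1 → E/I/I on L1; bus BusRd; mem=60
  op26 P0: store L1 := 26 → M/I/I on L1; bus (none); mem=60
  op27 P0: store L1 := 7 → M/I/I on L1; bus (none); mem=60
  op28 P1: load  L5 → I/M/I on L5; bus (none); mem=50
  op29 P0: load  L2 → S/I/S on L2; bus BusRd Flush; mem=91
  op30 P0: store L2 := 72 → M/I/I on L2; bus BusUpgr; mem=91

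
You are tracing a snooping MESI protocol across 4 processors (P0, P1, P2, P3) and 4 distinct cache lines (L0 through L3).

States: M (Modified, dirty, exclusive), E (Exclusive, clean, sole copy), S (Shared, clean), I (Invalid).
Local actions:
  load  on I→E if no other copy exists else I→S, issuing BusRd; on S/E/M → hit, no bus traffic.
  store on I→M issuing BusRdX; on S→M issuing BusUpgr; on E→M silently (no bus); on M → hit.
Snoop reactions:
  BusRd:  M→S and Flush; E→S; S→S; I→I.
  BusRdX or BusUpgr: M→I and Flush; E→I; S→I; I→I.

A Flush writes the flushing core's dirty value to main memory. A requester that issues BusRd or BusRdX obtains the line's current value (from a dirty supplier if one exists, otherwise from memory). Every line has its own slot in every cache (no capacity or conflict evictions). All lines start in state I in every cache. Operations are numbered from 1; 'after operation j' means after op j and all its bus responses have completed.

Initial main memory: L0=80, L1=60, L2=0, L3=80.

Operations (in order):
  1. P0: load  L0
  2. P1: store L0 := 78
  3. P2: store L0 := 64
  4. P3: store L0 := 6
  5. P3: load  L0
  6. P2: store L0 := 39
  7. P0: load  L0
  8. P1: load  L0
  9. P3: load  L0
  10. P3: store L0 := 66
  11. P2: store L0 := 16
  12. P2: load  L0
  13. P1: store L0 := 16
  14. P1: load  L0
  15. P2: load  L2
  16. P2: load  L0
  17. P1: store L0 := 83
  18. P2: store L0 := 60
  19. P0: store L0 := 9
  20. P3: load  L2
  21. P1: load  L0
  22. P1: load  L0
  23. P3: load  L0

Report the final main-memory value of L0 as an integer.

memory[L0] = 9

1. P0: load  L0  bus=[BusRd]  L0: P0=E P1=I P2=I P3=I  mem[L0]=80
2. P1: store L0 := 78  bus=[BusRdX]  L0: P0=I P1=M P2=I P3=I  mem[L0]=80
3. P2: store L0 := 64  bus=[BusRdX,Flush]  L0: P0=I P1=I P2=M P3=I  mem[L0]=78
4. P3: store L0 := 6  bus=[BusRdX,Flush]  L0: P0=I P1=I P2=I P3=M  mem[L0]=64
5. P3: load  L0  bus=[-]  L0: P0=I P1=I P2=I P3=M  mem[L0]=64
6. P2: store L0 := 39  bus=[BusRdX,Flush]  L0: P0=I P1=I P2=M P3=I  mem[L0]=6
7. P0: load  L0  bus=[BusRd,Flush]  L0: P0=S P1=I P2=S P3=I  mem[L0]=39
8. P1: load  L0  bus=[BusRd]  L0: P0=S P1=S P2=S P3=I  mem[L0]=39
9. P3: load  L0  bus=[BusRd]  L0: P0=S P1=S P2=S P3=S  mem[L0]=39
10. P3: store L0 := 66  bus=[BusUpgr]  L0: P0=I P1=I P2=I P3=M  mem[L0]=39
11. P2: store L0 := 16  bus=[BusRdX,Flush]  L0: P0=I P1=I P2=M P3=I  mem[L0]=66
12. P2: load  L0  bus=[-]  L0: P0=I P1=I P2=M P3=I  mem[L0]=66
13. P1: store L0 := 16  bus=[BusRdX,Flush]  L0: P0=I P1=M P2=I P3=I  mem[L0]=16
14. P1: load  L0  bus=[-]  L0: P0=I P1=M P2=I P3=I  mem[L0]=16
15. P2: load  L2  bus=[BusRd]  L2: P0=I P1=I P2=E P3=I  mem[L2]=0
16. P2: load  L0  bus=[BusRd,Flush]  L0: P0=I P1=S P2=S P3=I  mem[L0]=16
17. P1: store L0 := 83  bus=[BusUpgr]  L0: P0=I P1=M P2=I P3=I  mem[L0]=16
18. P2: store L0 := 60  bus=[BusRdX,Flush]  L0: P0=I P1=I P2=M P3=I  mem[L0]=83
19. P0: store L0 := 9  bus=[BusRdX,Flush]  L0: P0=M P1=I P2=I P3=I  mem[L0]=60
20. P3: load  L2  bus=[BusRd]  L2: P0=I P1=I P2=S P3=S  mem[L2]=0
21. P1: load  L0  bus=[BusRd,Flush]  L0: P0=S P1=S P2=I P3=I  mem[L0]=9
22. P1: load  L0  bus=[-]  L0: P0=S P1=S P2=I P3=I  mem[L0]=9
23. P3: load  L0  bus=[BusRd]  L0: P0=S P1=S P2=I P3=S  mem[L0]=9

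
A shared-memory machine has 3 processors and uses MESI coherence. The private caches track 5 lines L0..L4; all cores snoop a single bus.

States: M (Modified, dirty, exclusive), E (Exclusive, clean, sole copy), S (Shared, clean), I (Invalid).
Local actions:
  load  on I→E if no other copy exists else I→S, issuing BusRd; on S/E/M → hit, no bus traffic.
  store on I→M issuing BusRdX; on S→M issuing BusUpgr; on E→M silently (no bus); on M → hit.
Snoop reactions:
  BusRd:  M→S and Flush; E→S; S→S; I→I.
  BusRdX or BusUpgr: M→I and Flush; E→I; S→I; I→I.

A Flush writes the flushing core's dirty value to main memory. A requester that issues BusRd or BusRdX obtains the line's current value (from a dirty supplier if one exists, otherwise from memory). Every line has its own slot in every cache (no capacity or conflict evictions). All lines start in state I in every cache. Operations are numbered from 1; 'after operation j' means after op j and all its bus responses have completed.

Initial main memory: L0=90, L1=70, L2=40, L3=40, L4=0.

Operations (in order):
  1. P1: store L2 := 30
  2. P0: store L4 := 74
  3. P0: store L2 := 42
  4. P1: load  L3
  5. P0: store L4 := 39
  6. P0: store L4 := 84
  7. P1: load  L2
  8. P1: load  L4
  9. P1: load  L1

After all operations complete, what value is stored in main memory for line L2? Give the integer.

  op1 P1: store L2 := 30 → I/M/I on L2; bus BusRdX; mem=40
  op2 P0: store L4 := 74 → M/I/I on L4; bus BusRdX; mem=0
  op3 P0: store L2 := 42 → M/I/I on L2; bus BusRdX Flush; mem=30
  op4 P1: load  L3 → I/E/I on L3; bus BusRd; mem=40
  op5 P0: store L4 := 39 → M/I/I on L4; bus (none); mem=0
  op6 P0: store L4 := 84 → M/I/I on L4; bus (none); mem=0
  op7 P1: load  L2 → S/S/I on L2; bus BusRd Flush; mem=42
  op8 P1: load  L4 → S/S/I on L4; bus BusRd Flush; mem=84
  op9 P1: load  L1 → I/E/I on L1; bus BusRd; mem=70

memory[L2] = 42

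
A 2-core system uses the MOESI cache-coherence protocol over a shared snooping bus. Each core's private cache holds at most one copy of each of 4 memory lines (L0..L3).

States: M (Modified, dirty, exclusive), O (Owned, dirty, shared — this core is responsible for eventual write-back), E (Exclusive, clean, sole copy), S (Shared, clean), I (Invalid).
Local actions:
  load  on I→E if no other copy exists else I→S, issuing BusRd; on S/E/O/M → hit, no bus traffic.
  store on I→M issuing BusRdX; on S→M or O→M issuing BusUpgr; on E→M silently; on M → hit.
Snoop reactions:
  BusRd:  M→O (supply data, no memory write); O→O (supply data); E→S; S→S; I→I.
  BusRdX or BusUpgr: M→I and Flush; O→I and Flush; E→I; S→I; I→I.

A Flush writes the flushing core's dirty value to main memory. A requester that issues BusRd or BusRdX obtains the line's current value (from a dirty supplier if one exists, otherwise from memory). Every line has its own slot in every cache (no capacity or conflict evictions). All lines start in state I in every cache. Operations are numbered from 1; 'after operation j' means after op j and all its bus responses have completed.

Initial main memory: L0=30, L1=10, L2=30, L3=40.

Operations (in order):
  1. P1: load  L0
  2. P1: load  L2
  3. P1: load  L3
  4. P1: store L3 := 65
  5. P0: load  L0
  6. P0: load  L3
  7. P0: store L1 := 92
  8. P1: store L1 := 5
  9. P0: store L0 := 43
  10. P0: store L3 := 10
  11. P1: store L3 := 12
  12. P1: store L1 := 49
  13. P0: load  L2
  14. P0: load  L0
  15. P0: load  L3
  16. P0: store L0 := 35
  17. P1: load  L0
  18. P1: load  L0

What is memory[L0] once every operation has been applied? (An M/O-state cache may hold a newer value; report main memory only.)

memory[L0] = 30

[1] P1: load  L0 | P0:I, P1:E(30) | bus: BusRd
[2] P1: load  L2 | P0:I, P1:E(30) | bus: BusRd
[3] P1: load  L3 | P0:I, P1:E(40) | bus: BusRd
[4] P1: store L3 := 65 | P0:I, P1:M(65) | bus: none
[5] P0: load  L0 | P0:S(30), P1:S(30) | bus: BusRd
[6] P0: load  L3 | P0:S(65), P1:O(65) | bus: BusRd
[7] P0: store L1 := 92 | P0:M(92), P1:I | bus: BusRdX
[8] P1: store L1 := 5 | P0:I, P1:M(5) | bus: BusRdX,Flush
[9] P0: store L0 := 43 | P0:M(43), P1:I | bus: BusUpgr
[10] P0: store L3 := 10 | P0:M(10), P1:I | bus: BusUpgr,Flush
[11] P1: store L3 := 12 | P0:I, P1:M(12) | bus: BusRdX,Flush
[12] P1: store L1 := 49 | P0:I, P1:M(49) | bus: none
[13] P0: load  L2 | P0:S(30), P1:S(30) | bus: BusRd
[14] P0: load  L0 | P0:M(43), P1:I | bus: none
[15] P0: load  L3 | P0:S(12), P1:O(12) | bus: BusRd
[16] P0: store L0 := 35 | P0:M(35), P1:I | bus: none
[17] P1: load  L0 | P0:O(35), P1:S(35) | bus: BusRd
[18] P1: load  L0 | P0:O(35), P1:S(35) | bus: none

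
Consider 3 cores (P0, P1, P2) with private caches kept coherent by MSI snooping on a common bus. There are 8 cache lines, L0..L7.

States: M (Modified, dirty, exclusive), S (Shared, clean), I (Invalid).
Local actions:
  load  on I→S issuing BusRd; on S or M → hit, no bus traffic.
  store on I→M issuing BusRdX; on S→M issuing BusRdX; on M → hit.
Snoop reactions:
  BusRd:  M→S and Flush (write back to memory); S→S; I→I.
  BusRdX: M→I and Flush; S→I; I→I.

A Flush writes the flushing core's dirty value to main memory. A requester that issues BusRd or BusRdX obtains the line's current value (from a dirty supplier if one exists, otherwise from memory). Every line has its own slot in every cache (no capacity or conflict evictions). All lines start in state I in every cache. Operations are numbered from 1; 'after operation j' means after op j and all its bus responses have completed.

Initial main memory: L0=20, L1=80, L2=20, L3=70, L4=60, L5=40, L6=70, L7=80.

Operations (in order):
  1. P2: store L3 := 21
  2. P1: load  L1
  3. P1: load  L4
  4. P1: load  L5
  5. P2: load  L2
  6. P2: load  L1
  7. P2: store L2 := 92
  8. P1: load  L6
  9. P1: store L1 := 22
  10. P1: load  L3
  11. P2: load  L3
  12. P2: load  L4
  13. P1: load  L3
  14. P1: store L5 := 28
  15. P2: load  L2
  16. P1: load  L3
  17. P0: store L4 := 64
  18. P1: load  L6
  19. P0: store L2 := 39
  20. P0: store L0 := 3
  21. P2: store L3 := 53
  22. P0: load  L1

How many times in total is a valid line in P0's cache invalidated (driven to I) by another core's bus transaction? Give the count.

1. P2: store L3 := 21  bus=[BusRdX]  L3: P0=I P1=I P2=M  mem[L3]=70
2. P1: load  L1  bus=[BusRd]  L1: P0=I P1=S P2=I  mem[L1]=80
3. P1: load  L4  bus=[BusRd]  L4: P0=I P1=S P2=I  mem[L4]=60
4. P1: load  L5  bus=[BusRd]  L5: P0=I P1=S P2=I  mem[L5]=40
5. P2: load  L2  bus=[BusRd]  L2: P0=I P1=I P2=S  mem[L2]=20
6. P2: load  L1  bus=[BusRd]  L1: P0=I P1=S P2=S  mem[L1]=80
7. P2: store L2 := 92  bus=[BusRdX]  L2: P0=I P1=I P2=M  mem[L2]=20
8. P1: load  L6  bus=[BusRd]  L6: P0=I P1=S P2=I  mem[L6]=70
9. P1: store L1 := 22  bus=[BusRdX]  L1: P0=I P1=M P2=I  mem[L1]=80
10. P1: load  L3  bus=[BusRd,Flush]  L3: P0=I P1=S P2=S  mem[L3]=21
11. P2: load  L3  bus=[-]  L3: P0=I P1=S P2=S  mem[L3]=21
12. P2: load  L4  bus=[BusRd]  L4: P0=I P1=S P2=S  mem[L4]=60
13. P1: load  L3  bus=[-]  L3: P0=I P1=S P2=S  mem[L3]=21
14. P1: store L5 := 28  bus=[BusRdX]  L5: P0=I P1=M P2=I  mem[L5]=40
15. P2: load  L2  bus=[-]  L2: P0=I P1=I P2=M  mem[L2]=20
16. P1: load  L3  bus=[-]  L3: P0=I P1=S P2=S  mem[L3]=21
17. P0: store L4 := 64  bus=[BusRdX]  L4: P0=M P1=I P2=I  mem[L4]=60
18. P1: load  L6  bus=[-]  L6: P0=I P1=S P2=I  mem[L6]=70
19. P0: store L2 := 39  bus=[BusRdX,Flush]  L2: P0=M P1=I P2=I  mem[L2]=92
20. P0: store L0 := 3  bus=[BusRdX]  L0: P0=M P1=I P2=I  mem[L0]=20
21. P2: store L3 := 53  bus=[BusRdX]  L3: P0=I P1=I P2=M  mem[L3]=21
22. P0: load  L1  bus=[BusRd,Flush]  L1: P0=S P1=S P2=I  mem[L1]=22

invalidations = 0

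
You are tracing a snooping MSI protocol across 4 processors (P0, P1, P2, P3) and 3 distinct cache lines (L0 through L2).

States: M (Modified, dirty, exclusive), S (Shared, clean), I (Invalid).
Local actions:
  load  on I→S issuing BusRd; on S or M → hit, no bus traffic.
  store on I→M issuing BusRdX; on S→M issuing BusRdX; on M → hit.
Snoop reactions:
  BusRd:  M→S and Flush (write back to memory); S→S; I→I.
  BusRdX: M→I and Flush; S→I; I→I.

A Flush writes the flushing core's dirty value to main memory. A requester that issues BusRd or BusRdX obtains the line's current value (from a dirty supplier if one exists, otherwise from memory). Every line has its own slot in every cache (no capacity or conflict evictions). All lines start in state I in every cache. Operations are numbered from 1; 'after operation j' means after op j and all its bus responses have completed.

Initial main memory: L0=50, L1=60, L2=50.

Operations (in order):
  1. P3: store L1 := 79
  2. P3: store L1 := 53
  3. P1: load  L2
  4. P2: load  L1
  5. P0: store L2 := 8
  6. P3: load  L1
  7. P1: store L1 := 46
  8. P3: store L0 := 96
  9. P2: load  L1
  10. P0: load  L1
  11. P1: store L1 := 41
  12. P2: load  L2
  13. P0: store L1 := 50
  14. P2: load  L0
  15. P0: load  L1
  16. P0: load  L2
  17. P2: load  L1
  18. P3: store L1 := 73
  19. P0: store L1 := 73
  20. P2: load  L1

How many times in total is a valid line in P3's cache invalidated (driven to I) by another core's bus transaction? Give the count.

invalidations = 2

[1] P3: store L1 := 79 | P0:I, P1:I, P2:I, P3:M(79) | bus: BusRdX
[2] P3: store L1 := 53 | P0:I, P1:I, P2:I, P3:M(53) | bus: none
[3] P1: load  L2 | P0:I, P1:S(50), P2:I, P3:I | bus: BusRd
[4] P2: load  L1 | P0:I, P1:I, P2:S(53), P3:S(53) | bus: BusRd,Flush
[5] P0: store L2 := 8 | P0:M(8), P1:I, P2:I, P3:I | bus: BusRdX
[6] P3: load  L1 | P0:I, P1:I, P2:S(53), P3:S(53) | bus: none
[7] P1: store L1 := 46 | P0:I, P1:M(46), P2:I, P3:I | bus: BusRdX
[8] P3: store L0 := 96 | P0:I, P1:I, P2:I, P3:M(96) | bus: BusRdX
[9] P2: load  L1 | P0:I, P1:S(46), P2:S(46), P3:I | bus: BusRd,Flush
[10] P0: load  L1 | P0:S(46), P1:S(46), P2:S(46), P3:I | bus: BusRd
[11] P1: store L1 := 41 | P0:I, P1:M(41), P2:I, P3:I | bus: BusRdX
[12] P2: load  L2 | P0:S(8), P1:I, P2:S(8), P3:I | bus: BusRd,Flush
[13] P0: store L1 := 50 | P0:M(50), P1:I, P2:I, P3:I | bus: BusRdX,Flush
[14] P2: load  L0 | P0:I, P1:I, P2:S(96), P3:S(96) | bus: BusRd,Flush
[15] P0: load  L1 | P0:M(50), P1:I, P2:I, P3:I | bus: none
[16] P0: load  L2 | P0:S(8), P1:I, P2:S(8), P3:I | bus: none
[17] P2: load  L1 | P0:S(50), P1:I, P2:S(50), P3:I | bus: BusRd,Flush
[18] P3: store L1 := 73 | P0:I, P1:I, P2:I, P3:M(73) | bus: BusRdX
[19] P0: store L1 := 73 | P0:M(73), P1:I, P2:I, P3:I | bus: BusRdX,Flush
[20] P2: load  L1 | P0:S(73), P1:I, P2:S(73), P3:I | bus: BusRd,Flush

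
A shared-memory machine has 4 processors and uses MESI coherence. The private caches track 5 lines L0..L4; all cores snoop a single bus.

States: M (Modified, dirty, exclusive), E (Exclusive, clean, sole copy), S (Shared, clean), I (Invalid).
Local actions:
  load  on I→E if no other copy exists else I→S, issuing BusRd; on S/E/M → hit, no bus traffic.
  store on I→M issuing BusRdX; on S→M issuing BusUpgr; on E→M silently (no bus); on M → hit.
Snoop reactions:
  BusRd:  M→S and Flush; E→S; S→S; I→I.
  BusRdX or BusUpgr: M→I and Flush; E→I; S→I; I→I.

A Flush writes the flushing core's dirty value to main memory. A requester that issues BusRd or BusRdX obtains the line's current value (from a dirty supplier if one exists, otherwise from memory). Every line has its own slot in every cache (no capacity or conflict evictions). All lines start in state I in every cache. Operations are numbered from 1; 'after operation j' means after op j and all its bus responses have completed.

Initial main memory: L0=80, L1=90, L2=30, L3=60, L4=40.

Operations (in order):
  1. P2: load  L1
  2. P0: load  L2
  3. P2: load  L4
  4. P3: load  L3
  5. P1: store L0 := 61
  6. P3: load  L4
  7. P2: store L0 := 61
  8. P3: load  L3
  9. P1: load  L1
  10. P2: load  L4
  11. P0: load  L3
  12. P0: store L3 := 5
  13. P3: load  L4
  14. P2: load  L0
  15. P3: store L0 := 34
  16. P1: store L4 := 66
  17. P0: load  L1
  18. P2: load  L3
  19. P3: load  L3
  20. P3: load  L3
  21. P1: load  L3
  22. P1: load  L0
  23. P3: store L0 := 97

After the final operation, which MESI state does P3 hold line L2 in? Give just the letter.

  op1 P2: load  L1 → I/I/E/I on L1; bus BusRd; mem=90
  op2 P0: load  L2 → E/I/I/I on L2; bus BusRd; mem=30
  op3 P2: load  L4 → I/I/E/I on L4; bus BusRd; mem=40
  op4 P3: load  L3 → I/I/I/E on L3; bus BusRd; mem=60
  op5 P1: store L0 := 61 → I/M/I/I on L0; bus BusRdX; mem=80
  op6 P3: load  L4 → I/I/S/S on L4; bus BusRd; mem=40
  op7 P2: store L0 := 61 → I/I/M/I on L0; bus BusRdX Flush; mem=61
  op8 P3: load  L3 → I/I/I/E on L3; bus (none); mem=60
  op9 P1: load  L1 → I/S/S/I on L1; bus BusRd; mem=90
  op10 P2: load  L4 → I/I/S/S on L4; bus (none); mem=40
  op11 P0: load  L3 → S/I/I/S on L3; bus BusRd; mem=60
  op12 P0: store L3 := 5 → M/I/I/I on L3; bus BusUpgr; mem=60
  op13 P3: load  L4 → I/I/S/S on L4; bus (none); mem=40
  op14 P2: load  L0 → I/I/M/I on L0; bus (none); mem=61
  op15 P3: store L0 := 34 → I/I/I/M on L0; bus BusRdX Flush; mem=61
  op16 P1: store L4 := 66 → I/M/I/I on L4; bus BusRdX; mem=40
  op17 P0: load  L1 → S/S/S/I on L1; bus BusRd; mem=90
  op18 P2: load  L3 → S/I/S/I on L3; bus BusRd Flush; mem=5
  op19 P3: load  L3 → S/I/S/S on L3; bus BusRd; mem=5
  op20 P3: load  L3 → S/I/S/S on L3; bus (none); mem=5
  op21 P1: load  L3 → S/S/S/S on L3; bus BusRd; mem=5
  op22 P1: load  L0 → I/S/I/S on L0; bus BusRd Flush; mem=34
  op23 P3: store L0 := 97 → I/I/I/M on L0; bus BusUpgr; mem=34

state = I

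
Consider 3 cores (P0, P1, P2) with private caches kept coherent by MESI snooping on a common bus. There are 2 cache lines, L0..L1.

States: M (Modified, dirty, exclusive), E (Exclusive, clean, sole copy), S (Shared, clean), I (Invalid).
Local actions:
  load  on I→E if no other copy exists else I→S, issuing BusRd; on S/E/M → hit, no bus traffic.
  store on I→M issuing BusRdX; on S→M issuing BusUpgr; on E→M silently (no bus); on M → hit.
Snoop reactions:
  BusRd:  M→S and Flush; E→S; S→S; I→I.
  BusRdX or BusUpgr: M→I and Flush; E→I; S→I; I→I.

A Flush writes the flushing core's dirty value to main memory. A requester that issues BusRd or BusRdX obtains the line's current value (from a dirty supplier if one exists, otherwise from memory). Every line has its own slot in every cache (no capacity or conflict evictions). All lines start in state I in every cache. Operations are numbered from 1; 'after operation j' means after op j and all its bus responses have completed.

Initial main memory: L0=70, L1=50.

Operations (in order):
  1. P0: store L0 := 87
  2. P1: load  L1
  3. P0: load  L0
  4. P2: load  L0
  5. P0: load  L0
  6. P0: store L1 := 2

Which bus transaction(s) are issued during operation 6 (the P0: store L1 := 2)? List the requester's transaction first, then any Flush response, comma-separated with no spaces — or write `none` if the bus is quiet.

bus = BusRdX

[1] P0: store L0 := 87 | P0:M(87), P1:I, P2:I | bus: BusRdX
[2] P1: load  L1 | P0:I, P1:E(50), P2:I | bus: BusRd
[3] P0: load  L0 | P0:M(87), P1:I, P2:I | bus: none
[4] P2: load  L0 | P0:S(87), P1:I, P2:S(87) | bus: BusRd,Flush
[5] P0: load  L0 | P0:S(87), P1:I, P2:S(87) | bus: none
[6] P0: store L1 := 2 | P0:M(2), P1:I, P2:I | bus: BusRdX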